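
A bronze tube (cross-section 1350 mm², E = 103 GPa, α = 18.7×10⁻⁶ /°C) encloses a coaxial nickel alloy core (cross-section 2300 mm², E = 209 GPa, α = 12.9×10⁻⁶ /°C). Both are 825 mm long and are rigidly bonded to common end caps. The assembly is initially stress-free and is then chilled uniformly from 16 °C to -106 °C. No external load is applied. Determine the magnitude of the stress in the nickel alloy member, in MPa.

Both members must finish at the same length. With the larger α, the bronze tends to over-contract; the plates restrain it, putting the bronze in tension and the nickel alloy in compression. With no external load the two internal forces are equal and opposite, magnitude P.
Compatibility of the two members (thermal + elastic change equal): (α₁ − α₂)ΔT = P·[1/(A₁E₁) + 1/(A₂E₂)].
|α₁ − α₂|·ΔT = 5.8×10⁻⁶ × 122 = 0.0007076.
1/(A₁E₁) + 1/(A₂E₂) = 1/(1350×103×10³) + 1/(2300×209×10³) = 9.272×10⁻⁹ N⁻¹.
So P = 0.0007076 / 9.272×10⁻⁹ = 76.32 kN.
σ_{nickel alloy} = P/A₂ = 76320/2300 = 33.18 MPa, compressive.

σ ≈ 33.2 MPa (compressive)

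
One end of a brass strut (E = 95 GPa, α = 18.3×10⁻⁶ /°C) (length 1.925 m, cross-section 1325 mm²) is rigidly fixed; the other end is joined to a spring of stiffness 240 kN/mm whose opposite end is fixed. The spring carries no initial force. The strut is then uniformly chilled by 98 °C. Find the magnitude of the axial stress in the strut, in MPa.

σ ≈ 134 MPa (tensile)

The unrestrained thermal change is αΔT L = 18.3×10⁻⁶ × 98 × 1925 = 3.452 mm.
Let P be the tensile force in the spring. The strut extends elastically by PL/(AE) and the spring stretches by P/k; together these equal δ_free.
P [ L/(AE) + 1/k ] = δ_free → P [ 1925/(1325×95×10³) + 1/(240×10³) ] = 3.452.
P = 3.452 / 1.946×10⁻⁵ = 177400 N.
σ = P/A = 177400/1325 = 133.9 MPa.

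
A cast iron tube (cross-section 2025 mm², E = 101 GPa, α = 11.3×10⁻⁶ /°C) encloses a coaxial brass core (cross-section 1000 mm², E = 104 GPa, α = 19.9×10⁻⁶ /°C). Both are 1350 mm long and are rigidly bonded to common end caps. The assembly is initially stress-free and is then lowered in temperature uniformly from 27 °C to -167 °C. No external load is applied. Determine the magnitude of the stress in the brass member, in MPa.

Both members must finish at the same length. With the larger α, the brass tends to over-contract; the plates restrain it, putting the brass in tension and the cast iron in compression. With no external load the two internal forces are equal and opposite, magnitude P.
Setting the final lengths equal and cancelling L: (α₁ − α₂)ΔT = P/(A₁E₁) + P/(A₂E₂).
|α₁ − α₂|·ΔT = 8.6×10⁻⁶ × 194 = 0.001668.
1/(A₁E₁) + 1/(A₂E₂) = 1/(2025×101×10³) + 1/(1000×104×10³) = 1.45×10⁻⁸ N⁻¹.
So P = 0.001668 / 1.45×10⁻⁸ = 115 kN.
σ_{brass} = P/A₂ = 115000/1000 = 115 MPa, tensile.

σ ≈ 115 MPa (tensile)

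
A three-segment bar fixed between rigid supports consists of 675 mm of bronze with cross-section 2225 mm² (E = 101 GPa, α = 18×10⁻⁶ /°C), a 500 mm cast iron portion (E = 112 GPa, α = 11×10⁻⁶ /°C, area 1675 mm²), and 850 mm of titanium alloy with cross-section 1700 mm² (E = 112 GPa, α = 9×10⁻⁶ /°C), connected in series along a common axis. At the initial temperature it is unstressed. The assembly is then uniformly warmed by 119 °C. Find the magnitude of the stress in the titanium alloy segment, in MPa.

With the walls removed the bar would change length by δ_free = Σ αᵢΔT Lᵢ = 18×10⁻⁶×119×675 + 11×10⁻⁶×119×500 + 9×10⁻⁶×119×850 = 3.011 mm.
Since the ends are fixed, an axial force P builds up, equal in every segment, with P · Σ Lᵢ/(AᵢEᵢ) = δ_free.
Σ Lᵢ/(AᵢEᵢ) = 675/(2225×101×10³) + 500/(1675×112×10³) + 850/(1700×112×10³) = 1.013×10⁻⁵ mm/N.
So P = 3.011 / 1.013×10⁻⁵ = 297.1 kN, compressive.
σ_{titanium alloy} = P / A = 297100 / 1700 = 174.8 MPa.

σ ≈ 175 MPa (compressive)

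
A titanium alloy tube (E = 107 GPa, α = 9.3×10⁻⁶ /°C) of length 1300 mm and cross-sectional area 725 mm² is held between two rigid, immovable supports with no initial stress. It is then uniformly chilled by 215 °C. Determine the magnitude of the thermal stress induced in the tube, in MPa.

σ ≈ 214 MPa (tensile)

Because both ends are immovable the net strain is zero, and the suppressed thermal strain is αΔT = 9.3×10⁻⁶ × 215 = 1999.5×10⁻⁶.
σ = EαΔT = 107×10³ × 9.3×10⁻⁶ × 215 = 213.9 MPa (tensile; the tube is trying to contract).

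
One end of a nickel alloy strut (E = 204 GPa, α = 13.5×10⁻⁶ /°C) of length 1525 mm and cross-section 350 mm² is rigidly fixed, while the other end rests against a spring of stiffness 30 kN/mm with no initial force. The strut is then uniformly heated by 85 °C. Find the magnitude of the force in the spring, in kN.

If the spring were absent the strut would lengthen by αΔT L = 13.5×10⁻⁶ × 85 × 1525 = 1.75 mm.
With a force P in the spring, the elastic change of the strut is PL/(AE) and that of the spring is P/k; compatibility requires their sum to equal δ_free.
P [ L/(AE) + 1/k ] = δ_free → P [ 1525/(350×204×10³) + 1/(30×10³) ] = 1.75.
P = 1.75 / 5.469×10⁻⁵ = 32000 N.

P ≈ 32 kN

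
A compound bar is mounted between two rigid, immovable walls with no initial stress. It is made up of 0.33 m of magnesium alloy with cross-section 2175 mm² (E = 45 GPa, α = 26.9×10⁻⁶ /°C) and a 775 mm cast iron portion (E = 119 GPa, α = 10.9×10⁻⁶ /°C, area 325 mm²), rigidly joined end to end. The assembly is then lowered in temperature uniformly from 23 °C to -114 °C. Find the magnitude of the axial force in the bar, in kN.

With the walls removed the bar would change length by δ_free = Σ αᵢΔT Lᵢ = 26.9×10⁻⁶×137×330 + 10.9×10⁻⁶×137×775 = 2.373 mm.
The walls prevent any net length change, so an axial force P (same in every segment) develops. Compatibility: P · Σ Lᵢ/(AᵢEᵢ) = δ_free.
Σ Lᵢ/(AᵢEᵢ) = 330/(2175×45×10³) + 775/(325×119×10³) = 2.341×10⁻⁵ mm/N.
Hence P = δ_free / Σ(L/AE) = 2.373/2.341×10⁻⁵ = 101.4 kN (tensile).

P ≈ 101 kN (tensile)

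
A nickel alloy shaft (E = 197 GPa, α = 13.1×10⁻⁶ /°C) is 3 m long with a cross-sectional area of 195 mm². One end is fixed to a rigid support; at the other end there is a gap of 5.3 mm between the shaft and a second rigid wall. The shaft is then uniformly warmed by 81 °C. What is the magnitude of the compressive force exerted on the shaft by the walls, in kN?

If the wall were absent the shaft would grow by αΔT L = 13.1×10⁻⁶ × 81 × 3000 = 3.183 mm.
This is smaller than the 5.3 mm clearance, so the shaft expands freely without reaching the stop — the stress is zero.

P ≈ 0 kN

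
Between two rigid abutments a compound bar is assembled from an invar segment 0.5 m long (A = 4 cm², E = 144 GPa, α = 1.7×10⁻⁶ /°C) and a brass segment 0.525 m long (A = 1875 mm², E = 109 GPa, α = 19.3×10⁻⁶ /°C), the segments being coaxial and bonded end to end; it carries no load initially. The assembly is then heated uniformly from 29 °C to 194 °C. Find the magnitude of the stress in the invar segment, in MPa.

Free thermal expansion of the whole bar: Σ αᵢΔT Lᵢ = 1.7×10⁻⁶×165×500 + 19.3×10⁻⁶×165×525 = 1.812 mm.
The walls prevent any net length change, so an axial force P (same in every segment) develops. Compatibility: P · Σ Lᵢ/(AᵢEᵢ) = δ_free.
Σ Lᵢ/(AᵢEᵢ) = 500/(400×144×10³) + 525/(1875×109×10³) = 1.125×10⁻⁵ mm/N.
So P = 1.812 / 1.125×10⁻⁵ = 161.1 kN, compressive.
σ_{invar} = P / A = 161100 / 400 = 402.7 MPa.

σ ≈ 403 MPa (compressive)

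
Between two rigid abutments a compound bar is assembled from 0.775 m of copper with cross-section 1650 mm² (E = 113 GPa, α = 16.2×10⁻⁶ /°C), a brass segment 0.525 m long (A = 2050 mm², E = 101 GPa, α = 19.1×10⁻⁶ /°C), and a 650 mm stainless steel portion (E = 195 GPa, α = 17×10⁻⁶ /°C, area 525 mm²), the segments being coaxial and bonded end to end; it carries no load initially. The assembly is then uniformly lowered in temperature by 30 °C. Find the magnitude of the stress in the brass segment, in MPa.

With the walls removed the bar would change length by δ_free = Σ αᵢΔT Lᵢ = 16.2×10⁻⁶×30×775 + 19.1×10⁻⁶×30×525 + 17×10⁻⁶×30×650 = 1.009 mm.
The walls prevent any net length change, so an axial force P (same in every segment) develops. Compatibility: P · Σ Lᵢ/(AᵢEᵢ) = δ_free.
Σ Lᵢ/(AᵢEᵢ) = 775/(1650×113×10³) + 525/(2050×101×10³) + 650/(525×195×10³) = 1.304×10⁻⁵ mm/N.
So P = 1.009 / 1.304×10⁻⁵ = 77.37 kN, tensile.
σ_{brass} = P / A = 77370 / 2050 = 37.74 MPa.

σ ≈ 37.7 MPa (tensile)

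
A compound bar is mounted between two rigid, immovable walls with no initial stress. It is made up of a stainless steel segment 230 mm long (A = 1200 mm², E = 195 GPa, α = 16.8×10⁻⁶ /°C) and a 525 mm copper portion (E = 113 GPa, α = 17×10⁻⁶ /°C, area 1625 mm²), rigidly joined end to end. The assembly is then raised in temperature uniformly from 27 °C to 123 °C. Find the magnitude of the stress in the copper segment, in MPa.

Free thermal expansion of the whole bar: Σ αᵢΔT Lᵢ = 16.8×10⁻⁶×96×230 + 17×10⁻⁶×96×525 = 1.228 mm.
Since the ends are fixed, an axial force P builds up, equal in every segment, with P · Σ Lᵢ/(AᵢEᵢ) = δ_free.
The series flexibility is Σ Lᵢ/(AᵢEᵢ) = 230/(1200×195×10³) + 525/(1625×113×10³) = 3.842×10⁻⁶ mm/N.
Hence P = δ_free / Σ(L/AE) = 1.228/3.842×10⁻⁶ = 319.6 kN (compressive).
σ_{copper} = P / A = 319600 / 1625 = 196.7 MPa.

σ ≈ 197 MPa (compressive)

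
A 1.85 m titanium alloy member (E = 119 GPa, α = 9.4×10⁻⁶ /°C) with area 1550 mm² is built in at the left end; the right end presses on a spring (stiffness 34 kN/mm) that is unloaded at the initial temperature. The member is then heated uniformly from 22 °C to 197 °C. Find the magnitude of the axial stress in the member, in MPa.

σ ≈ 49.8 MPa (compressive)

Free thermal expansion: δ_free = αΔT L = 9.4×10⁻⁶ × 175 × 1850 = 3.043 mm.
Let P be the compressive force at the spring. The member shortens elastically by PL/(AE) and the spring compresses by P/k; together these equal δ_free.
So P = δ_free / [L/(AE) + 1/k] = 3.043 / [ 1850/(1550×119×10³) + 1/(34×10³) ].
P = 3.043 / 3.944×10⁻⁵ = 77160 N.
σ = P/A = 77160/1550 = 49.78 MPa.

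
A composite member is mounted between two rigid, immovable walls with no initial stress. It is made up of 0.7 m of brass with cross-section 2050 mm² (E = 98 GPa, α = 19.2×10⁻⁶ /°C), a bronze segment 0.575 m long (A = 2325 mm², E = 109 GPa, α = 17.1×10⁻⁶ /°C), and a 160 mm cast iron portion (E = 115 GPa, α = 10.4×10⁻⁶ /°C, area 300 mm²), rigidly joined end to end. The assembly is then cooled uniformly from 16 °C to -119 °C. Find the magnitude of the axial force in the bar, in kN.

With the walls removed the bar would change length by δ_free = Σ αᵢΔT Lᵢ = 19.2×10⁻⁶×135×700 + 17.1×10⁻⁶×135×575 + 10.4×10⁻⁶×135×160 = 3.366 mm.
Since the ends are fixed, an axial force P builds up, equal in every segment, with P · Σ Lᵢ/(AᵢEᵢ) = δ_free.
Σ Lᵢ/(AᵢEᵢ) = 700/(2050×98×10³) + 575/(2325×109×10³) + 160/(300×115×10³) = 1.039×10⁻⁵ mm/N.
Hence P = δ_free / Σ(L/AE) = 3.366/1.039×10⁻⁵ = 324 kN (tensile).

P ≈ 324 kN (tensile)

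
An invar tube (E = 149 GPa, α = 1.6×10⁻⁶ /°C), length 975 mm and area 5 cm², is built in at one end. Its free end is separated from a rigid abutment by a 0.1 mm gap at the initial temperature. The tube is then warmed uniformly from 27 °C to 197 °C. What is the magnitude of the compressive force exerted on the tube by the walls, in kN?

P ≈ 12.6 kN

If the wall were absent the tube would grow by αΔT L = 1.6×10⁻⁶ × 170 × 975 = 0.2652 mm.
After closing the 0.1 mm clearance, 0.2652 − 0.1 = 0.1652 mm of expansion remains to be suppressed by the wall.
That suppressed elongation corresponds to σ = E·Δ/L = 149×10³ × 0.1652/975 = 25.25 MPa.
Force on the wall = σA = 25.25 × 500 mm² = 12.62 kN.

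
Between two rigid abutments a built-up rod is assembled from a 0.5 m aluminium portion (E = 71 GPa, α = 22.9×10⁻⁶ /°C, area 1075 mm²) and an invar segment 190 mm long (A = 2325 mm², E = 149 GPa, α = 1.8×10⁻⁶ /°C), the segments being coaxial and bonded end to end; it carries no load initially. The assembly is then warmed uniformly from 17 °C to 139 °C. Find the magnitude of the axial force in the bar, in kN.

If the supports were absent, the total length change would be Σ αᵢΔT Lᵢ = 22.9×10⁻⁶×122×500 + 1.8×10⁻⁶×122×190 = 1.439 mm.
The rigid supports impose zero overall length change; the single axial force P common to all segments must satisfy P Σ Lᵢ/(AᵢEᵢ) = δ_free.
The series flexibility is Σ Lᵢ/(AᵢEᵢ) = 500/(1075×71×10³) + 190/(2325×149×10³) = 7.099×10⁻⁶ mm/N.
Hence P = δ_free / Σ(L/AE) = 1.439/7.099×10⁻⁶ = 202.6 kN (compressive).

P ≈ 203 kN (compressive)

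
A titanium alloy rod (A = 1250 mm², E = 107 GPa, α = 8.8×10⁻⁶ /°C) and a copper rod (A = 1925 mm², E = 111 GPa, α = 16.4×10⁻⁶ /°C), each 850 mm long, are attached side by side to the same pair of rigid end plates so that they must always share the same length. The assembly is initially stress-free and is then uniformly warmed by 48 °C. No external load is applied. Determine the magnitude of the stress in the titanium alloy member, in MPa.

Equilibrium of a rigid end plate with no external load gives equal and opposite internal forces ±P in the two members. Since α_{copper} > α_{titanium alloy}, heating drives the copper into compression and the titanium alloy into tension.
Equating the net (thermal + elastic) strains gives |α₁ − α₂|·ΔT = P·[1/(A₁E₁) + 1/(A₂E₂)].
|α₁ − α₂|·ΔT = 7.6×10⁻⁶ × 48 = 0.0003648.
1/(A₁E₁) + 1/(A₂E₂) = 1/(1250×107×10³) + 1/(1925×111×10³) = 1.216×10⁻⁸ N⁻¹.
P = 0.0003648 / 1.216×10⁻⁸ = 30010 N = 30.01 kN.
σ_{titanium alloy} = P/A₁ = 30010/1250 = 24.01 MPa, tensile.

σ ≈ 24 MPa (tensile)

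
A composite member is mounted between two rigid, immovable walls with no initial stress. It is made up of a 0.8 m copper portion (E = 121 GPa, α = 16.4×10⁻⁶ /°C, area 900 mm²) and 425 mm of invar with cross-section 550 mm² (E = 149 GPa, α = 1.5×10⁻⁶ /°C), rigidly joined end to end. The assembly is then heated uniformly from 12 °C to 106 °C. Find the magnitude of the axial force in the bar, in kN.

With the walls removed the bar would change length by δ_free = Σ αᵢΔT Lᵢ = 16.4×10⁻⁶×94×800 + 1.5×10⁻⁶×94×425 = 1.293 mm.
The walls prevent any net length change, so an axial force P (same in every segment) develops. Compatibility: P · Σ Lᵢ/(AᵢEᵢ) = δ_free.
Σ Lᵢ/(AᵢEᵢ) = 800/(900×121×10³) + 425/(550×149×10³) = 1.253×10⁻⁵ mm/N.
So P = 1.293 / 1.253×10⁻⁵ = 103.2 kN, compressive.

P ≈ 103 kN (compressive)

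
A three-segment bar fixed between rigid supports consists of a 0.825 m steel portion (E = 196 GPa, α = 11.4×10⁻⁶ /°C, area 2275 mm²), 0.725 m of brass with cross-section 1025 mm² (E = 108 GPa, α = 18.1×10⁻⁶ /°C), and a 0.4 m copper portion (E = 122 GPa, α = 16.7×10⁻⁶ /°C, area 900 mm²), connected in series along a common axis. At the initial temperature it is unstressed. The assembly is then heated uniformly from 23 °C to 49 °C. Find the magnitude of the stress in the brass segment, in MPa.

With the walls removed the bar would change length by δ_free = Σ αᵢΔT Lᵢ = 11.4×10⁻⁶×26×825 + 18.1×10⁻⁶×26×725 + 16.7×10⁻⁶×26×400 = 0.7594 mm.
Since the ends are fixed, an axial force P builds up, equal in every segment, with P · Σ Lᵢ/(AᵢEᵢ) = δ_free.
The series flexibility is Σ Lᵢ/(AᵢEᵢ) = 825/(2275×196×10³) + 725/(1025×108×10³) + 400/(900×122×10³) = 1.204×10⁻⁵ mm/N.
P = 0.7594 / 1.204×10⁻⁵ = 63060 N = 63.06 kN, compressive.
σ_{brass} = P / A = 63060 / 1025 = 61.52 MPa.

σ ≈ 61.5 MPa (compressive)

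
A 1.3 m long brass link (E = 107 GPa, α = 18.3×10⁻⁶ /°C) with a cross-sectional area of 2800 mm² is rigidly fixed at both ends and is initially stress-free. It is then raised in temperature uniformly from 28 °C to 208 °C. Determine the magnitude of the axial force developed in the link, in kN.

Full restraint means ε = 0, so the stress is σ = EαΔT = 107×10³ × 18.3×10⁻⁶ × 180 = 352.5 MPa.
P = AEαΔT = 2800 × 107×10³ × 18.3×10⁻⁶ × 180 = 986.9 kN (compressive).

P ≈ 987 kN (compressive)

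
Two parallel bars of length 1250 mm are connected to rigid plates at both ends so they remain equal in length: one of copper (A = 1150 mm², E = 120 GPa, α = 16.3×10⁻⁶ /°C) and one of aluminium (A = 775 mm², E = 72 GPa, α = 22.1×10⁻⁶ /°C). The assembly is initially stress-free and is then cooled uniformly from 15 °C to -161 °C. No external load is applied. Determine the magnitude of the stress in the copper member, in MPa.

σ ≈ 35.3 MPa (compressive)

The aluminium has the larger α, so on cooling it would change length more than the copper if both were free. The rigid plates force a common final length, so the aluminium is put into tension and the copper into compression, with equal and opposite forces P (no external load).
Compatibility of the two members (thermal + elastic change equal): (α₁ − α₂)ΔT = P·[1/(A₁E₁) + 1/(A₂E₂)].
|α₁ − α₂|·ΔT = 5.8×10⁻⁶ × 176 = 0.001021.
1/(A₁E₁) + 1/(A₂E₂) = 1/(1150×120×10³) + 1/(775×72×10³) = 2.517×10⁻⁸ N⁻¹.
P = 0.001021 / 2.517×10⁻⁸ = 40560 N = 40.56 kN.
σ_{copper} = P/A₁ = 40560/1150 = 35.27 MPa, compressive.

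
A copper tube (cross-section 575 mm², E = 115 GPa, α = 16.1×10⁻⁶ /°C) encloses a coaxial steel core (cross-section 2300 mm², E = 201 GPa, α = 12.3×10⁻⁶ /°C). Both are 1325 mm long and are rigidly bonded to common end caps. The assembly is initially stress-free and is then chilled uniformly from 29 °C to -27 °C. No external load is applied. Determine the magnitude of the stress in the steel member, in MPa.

The copper has the larger α, so on cooling it would change length more than the steel if both were free. The rigid plates force a common final length, so the copper is put into tension and the steel into compression, with equal and opposite forces P (no external load).
Compatibility of the two members (thermal + elastic change equal): (α₁ − α₂)ΔT = P·[1/(A₁E₁) + 1/(A₂E₂)].
|α₁ − α₂|·ΔT = 3.8×10⁻⁶ × 56 = 0.0002128.
1/(A₁E₁) + 1/(A₂E₂) = 1/(575×115×10³) + 1/(2300×201×10³) = 1.729×10⁻⁸ N⁻¹.
So P = 0.0002128 / 1.729×10⁻⁸ = 12.31 kN.
σ_{steel} = P/A₂ = 12310/2300 = 5.352 MPa, compressive.

σ ≈ 5.35 MPa (compressive)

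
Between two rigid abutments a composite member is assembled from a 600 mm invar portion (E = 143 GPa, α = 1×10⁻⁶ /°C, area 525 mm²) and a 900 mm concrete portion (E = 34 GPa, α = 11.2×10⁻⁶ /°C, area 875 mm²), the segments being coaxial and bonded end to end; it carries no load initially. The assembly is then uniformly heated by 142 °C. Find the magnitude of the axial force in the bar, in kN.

P ≈ 39.7 kN (compressive)

Free thermal expansion of the whole bar: Σ αᵢΔT Lᵢ = 1×10⁻⁶×142×600 + 11.2×10⁻⁶×142×900 = 1.517 mm.
Since the ends are fixed, an axial force P builds up, equal in every segment, with P · Σ Lᵢ/(AᵢEᵢ) = δ_free.
Σ Lᵢ/(AᵢEᵢ) = 600/(525×143×10³) + 900/(875×34×10³) = 3.824×10⁻⁵ mm/N.
So P = 1.517 / 3.824×10⁻⁵ = 39.65 kN, compressive.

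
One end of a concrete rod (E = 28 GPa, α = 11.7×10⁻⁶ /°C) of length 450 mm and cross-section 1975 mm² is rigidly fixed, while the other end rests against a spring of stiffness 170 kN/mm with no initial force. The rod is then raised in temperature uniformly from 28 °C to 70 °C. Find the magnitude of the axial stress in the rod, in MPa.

σ ≈ 7.99 MPa (compressive)

Free thermal expansion: δ_free = αΔT L = 11.7×10⁻⁶ × 42 × 450 = 0.2211 mm.
Let P be the compressive force at the spring. The rod shortens elastically by PL/(AE) and the spring compresses by P/k; together these equal δ_free.
P [ L/(AE) + 1/k ] = δ_free → P [ 450/(1975×28×10³) + 1/(170×10³) ] = 0.2211.
P = 0.2211 / 1.402×10⁻⁵ = 15770 N.
σ = P/A = 15770/1975 = 7.986 MPa.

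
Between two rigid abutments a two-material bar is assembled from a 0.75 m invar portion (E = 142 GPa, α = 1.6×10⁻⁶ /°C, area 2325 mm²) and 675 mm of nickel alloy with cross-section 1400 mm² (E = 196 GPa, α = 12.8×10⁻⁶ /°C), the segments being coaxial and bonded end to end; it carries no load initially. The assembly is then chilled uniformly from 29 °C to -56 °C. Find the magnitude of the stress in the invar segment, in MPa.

If the supports were absent, the total length change would be Σ αᵢΔT Lᵢ = 1.6×10⁻⁶×85×750 + 12.8×10⁻⁶×85×675 = 0.8364 mm.
The walls prevent any net length change, so an axial force P (same in every segment) develops. Compatibility: P · Σ Lᵢ/(AᵢEᵢ) = δ_free.
Σ Lᵢ/(AᵢEᵢ) = 750/(2325×142×10³) + 675/(1400×196×10³) = 4.732×10⁻⁶ mm/N.
P = 0.8364 / 4.732×10⁻⁶ = 176800 N = 176.8 kN, tensile.
σ_{invar} = P / A = 176800 / 2325 = 76.03 MPa.

σ ≈ 76 MPa (tensile)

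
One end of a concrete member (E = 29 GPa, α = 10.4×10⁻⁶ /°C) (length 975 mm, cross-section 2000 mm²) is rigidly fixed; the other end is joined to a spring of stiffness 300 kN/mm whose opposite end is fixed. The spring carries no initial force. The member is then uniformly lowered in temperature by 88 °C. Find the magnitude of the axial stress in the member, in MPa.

If the spring were absent the member would shorten by αΔT L = 10.4×10⁻⁶ × 88 × 975 = 0.8923 mm.
With a force P in the spring, the elastic change of the member is PL/(AE) and that of the spring is P/k; compatibility requires their sum to equal δ_free.
So P = δ_free / [L/(AE) + 1/k] = 0.8923 / [ 975/(2000×29×10³) + 1/(300×10³) ].
P = 0.8923 / 2.014×10⁻⁵ = 44300 N.
σ = P/A = 44300/2000 = 22.15 MPa.

σ ≈ 22.1 MPa (tensile)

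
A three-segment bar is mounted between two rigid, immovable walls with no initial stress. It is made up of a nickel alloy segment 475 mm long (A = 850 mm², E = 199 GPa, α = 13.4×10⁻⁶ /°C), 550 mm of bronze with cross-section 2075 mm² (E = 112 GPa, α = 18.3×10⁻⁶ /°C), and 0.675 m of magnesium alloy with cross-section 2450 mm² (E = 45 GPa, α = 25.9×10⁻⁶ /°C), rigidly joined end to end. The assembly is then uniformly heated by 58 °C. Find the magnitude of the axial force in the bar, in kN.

Free thermal expansion of the whole bar: Σ αᵢΔT Lᵢ = 13.4×10⁻⁶×58×475 + 18.3×10⁻⁶×58×550 + 25.9×10⁻⁶×58×675 = 1.967 mm.
Since the ends are fixed, an axial force P builds up, equal in every segment, with P · Σ Lᵢ/(AᵢEᵢ) = δ_free.
Σ Lᵢ/(AᵢEᵢ) = 475/(850×199×10³) + 550/(2075×112×10³) + 675/(2450×45×10³) = 1.13×10⁻⁵ mm/N.
P = 1.967 / 1.13×10⁻⁵ = 174100 N = 174.1 kN, compressive.

P ≈ 174 kN (compressive)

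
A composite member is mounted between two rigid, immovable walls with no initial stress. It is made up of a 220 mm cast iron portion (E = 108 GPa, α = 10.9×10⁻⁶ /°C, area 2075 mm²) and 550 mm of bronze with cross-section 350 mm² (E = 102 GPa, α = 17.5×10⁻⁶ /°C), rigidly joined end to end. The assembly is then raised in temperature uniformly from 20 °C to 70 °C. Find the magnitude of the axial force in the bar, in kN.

P ≈ 36.7 kN (compressive)

If the supports were absent, the total length change would be Σ αᵢΔT Lᵢ = 10.9×10⁻⁶×50×220 + 17.5×10⁻⁶×50×550 = 0.6011 mm.
The walls prevent any net length change, so an axial force P (same in every segment) develops. Compatibility: P · Σ Lᵢ/(AᵢEᵢ) = δ_free.
Σ Lᵢ/(AᵢEᵢ) = 220/(2075×108×10³) + 550/(350×102×10³) = 1.639×10⁻⁵ mm/N.
Hence P = δ_free / Σ(L/AE) = 0.6011/1.639×10⁻⁵ = 36.68 kN (compressive).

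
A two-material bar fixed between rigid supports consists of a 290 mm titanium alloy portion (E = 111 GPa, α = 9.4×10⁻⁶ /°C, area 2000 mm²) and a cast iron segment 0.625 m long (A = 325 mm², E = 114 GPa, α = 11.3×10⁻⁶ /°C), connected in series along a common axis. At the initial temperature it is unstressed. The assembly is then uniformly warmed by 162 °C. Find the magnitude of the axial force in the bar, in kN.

If the supports were absent, the total length change would be Σ αᵢΔT Lᵢ = 9.4×10⁻⁶×162×290 + 11.3×10⁻⁶×162×625 = 1.586 mm.
The rigid supports impose zero overall length change; the single axial force P common to all segments must satisfy P Σ Lᵢ/(AᵢEᵢ) = δ_free.
The series flexibility is Σ Lᵢ/(AᵢEᵢ) = 290/(2000×111×10³) + 625/(325×114×10³) = 1.818×10⁻⁵ mm/N.
Hence P = δ_free / Σ(L/AE) = 1.586/1.818×10⁻⁵ = 87.25 kN (compressive).

P ≈ 87.2 kN (compressive)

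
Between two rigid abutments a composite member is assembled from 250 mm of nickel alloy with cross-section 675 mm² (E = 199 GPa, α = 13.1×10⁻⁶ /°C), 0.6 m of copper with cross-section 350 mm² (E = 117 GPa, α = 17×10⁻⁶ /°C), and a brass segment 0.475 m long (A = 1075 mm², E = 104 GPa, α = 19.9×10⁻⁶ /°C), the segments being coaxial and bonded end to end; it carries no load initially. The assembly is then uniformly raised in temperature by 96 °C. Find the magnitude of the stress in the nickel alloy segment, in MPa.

If the supports were absent, the total length change would be Σ αᵢΔT Lᵢ = 13.1×10⁻⁶×96×250 + 17×10⁻⁶×96×600 + 19.9×10⁻⁶×96×475 = 2.201 mm.
Since the ends are fixed, an axial force P builds up, equal in every segment, with P · Σ Lᵢ/(AᵢEᵢ) = δ_free.
Σ Lᵢ/(AᵢEᵢ) = 250/(675×199×10³) + 600/(350×117×10³) + 475/(1075×104×10³) = 2.076×10⁻⁵ mm/N.
So P = 2.201 / 2.076×10⁻⁵ = 106 kN, compressive.
σ_{nickel alloy} = P / A = 106000 / 675 = 157.1 MPa.

σ ≈ 157 MPa (compressive)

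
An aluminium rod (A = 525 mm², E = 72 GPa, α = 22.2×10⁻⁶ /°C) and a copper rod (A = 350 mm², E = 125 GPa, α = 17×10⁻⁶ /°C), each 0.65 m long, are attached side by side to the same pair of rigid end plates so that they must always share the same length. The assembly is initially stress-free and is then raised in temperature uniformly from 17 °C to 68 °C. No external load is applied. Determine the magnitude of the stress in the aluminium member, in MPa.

The aluminium has the larger α, so on heating it would change length more than the copper if both were free. The rigid plates force a common final length, so the aluminium is put into compression and the copper into tension, with equal and opposite forces P (no external load).
Equating the net (thermal + elastic) strains gives |α₁ − α₂|·ΔT = P·[1/(A₁E₁) + 1/(A₂E₂)].
|α₁ − α₂|·ΔT = 5.2×10⁻⁶ × 51 = 0.0002652.
1/(A₁E₁) + 1/(A₂E₂) = 1/(525×72×10³) + 1/(350×125×10³) = 4.931×10⁻⁸ N⁻¹.
So P = 0.0002652 / 4.931×10⁻⁸ = 5.378 kN.
σ_{aluminium} = P/A₁ = 5378/525 = 10.24 MPa, compressive.

σ ≈ 10.2 MPa (compressive)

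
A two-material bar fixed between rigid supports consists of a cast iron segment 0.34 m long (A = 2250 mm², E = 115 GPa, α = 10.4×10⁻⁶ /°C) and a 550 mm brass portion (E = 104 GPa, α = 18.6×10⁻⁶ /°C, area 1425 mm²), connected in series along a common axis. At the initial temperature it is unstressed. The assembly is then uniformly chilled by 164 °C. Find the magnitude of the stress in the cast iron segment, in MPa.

σ ≈ 200 MPa (tensile)

With the walls removed the bar would change length by δ_free = Σ αᵢΔT Lᵢ = 10.4×10⁻⁶×164×340 + 18.6×10⁻⁶×164×550 = 2.258 mm.
Since the ends are fixed, an axial force P builds up, equal in every segment, with P · Σ Lᵢ/(AᵢEᵢ) = δ_free.
Σ Lᵢ/(AᵢEᵢ) = 340/(2250×115×10³) + 550/(1425×104×10³) = 5.025×10⁻⁶ mm/N.
So P = 2.258 / 5.025×10⁻⁶ = 449.3 kN, tensile.
σ_{cast iron} = P / A = 449300 / 2250 = 199.7 MPa.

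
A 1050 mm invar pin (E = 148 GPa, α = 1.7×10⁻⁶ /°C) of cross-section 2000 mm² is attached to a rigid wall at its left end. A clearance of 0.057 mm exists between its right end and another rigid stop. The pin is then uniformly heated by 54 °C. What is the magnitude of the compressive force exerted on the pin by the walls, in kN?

P ≈ 11.1 kN

Free thermal elongation = αΔT L = 1.7×10⁻⁶ × 54 × 1050 = 0.09639 mm.
The gap closes (δ_free > 0.057 mm) and the wall then resists a further 0.09639 − 0.057 = 0.03939 mm of expansion.
Compatibility: PL/(AE) = 0.03939 mm, so σ = P/A = E × (0.03939/1050) = 5.552 MPa.
Force on the wall = σA = 5.552 × 2000 mm² = 11.1 kN.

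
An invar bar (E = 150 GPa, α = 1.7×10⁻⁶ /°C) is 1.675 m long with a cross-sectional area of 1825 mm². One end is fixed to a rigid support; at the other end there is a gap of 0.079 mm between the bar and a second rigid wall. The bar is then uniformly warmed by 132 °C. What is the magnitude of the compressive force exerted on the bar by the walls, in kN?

P ≈ 48.5 kN

Free thermal elongation = αΔT L = 1.7×10⁻⁶ × 132 × 1675 = 0.3759 mm.
The gap closes (δ_free > 0.079 mm) and the wall then resists a further 0.3759 − 0.079 = 0.2969 mm of expansion.
So σ = E(δ_free − g)/L = 150×10³ × 0.2969/1675 = 26.59 MPa.
P = σA = 26.59 × 1825 = 48.52 kN.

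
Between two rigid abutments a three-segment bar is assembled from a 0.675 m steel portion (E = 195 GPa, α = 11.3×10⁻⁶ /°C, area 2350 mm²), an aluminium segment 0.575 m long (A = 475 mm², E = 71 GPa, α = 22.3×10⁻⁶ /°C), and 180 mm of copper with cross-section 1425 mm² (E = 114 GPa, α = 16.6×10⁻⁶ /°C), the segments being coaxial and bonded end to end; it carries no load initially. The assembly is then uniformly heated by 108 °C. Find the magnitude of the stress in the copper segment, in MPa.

With the walls removed the bar would change length by δ_free = Σ αᵢΔT Lᵢ = 11.3×10⁻⁶×108×675 + 22.3×10⁻⁶×108×575 + 16.6×10⁻⁶×108×180 = 2.531 mm.
Since the ends are fixed, an axial force P builds up, equal in every segment, with P · Σ Lᵢ/(AᵢEᵢ) = δ_free.
Σ Lᵢ/(AᵢEᵢ) = 675/(2350×195×10³) + 575/(475×71×10³) + 180/(1425×114×10³) = 1.963×10⁻⁵ mm/N.
So P = 2.531 / 1.963×10⁻⁵ = 128.9 kN, compressive.
σ_{copper} = P / A = 128900 / 1425 = 90.49 MPa.

σ ≈ 90.5 MPa (compressive)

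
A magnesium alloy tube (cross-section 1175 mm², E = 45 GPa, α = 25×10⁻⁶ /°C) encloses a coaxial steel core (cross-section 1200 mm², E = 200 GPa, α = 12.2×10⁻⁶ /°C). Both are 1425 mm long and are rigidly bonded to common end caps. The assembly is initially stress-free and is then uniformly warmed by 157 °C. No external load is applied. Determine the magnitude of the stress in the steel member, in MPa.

σ ≈ 72.6 MPa (tensile)

The magnesium alloy has the larger α, so on heating it would change length more than the steel if both were free. The rigid plates force a common final length, so the magnesium alloy is put into compression and the steel into tension, with equal and opposite forces P (no external load).
Equating the net (thermal + elastic) strains gives |α₁ − α₂|·ΔT = P·[1/(A₁E₁) + 1/(A₂E₂)].
|α₁ − α₂|·ΔT = 12.8×10⁻⁶ × 157 = 0.00201.
1/(A₁E₁) + 1/(A₂E₂) = 1/(1175×45×10³) + 1/(1200×200×10³) = 2.308×10⁻⁸ N⁻¹.
So P = 0.00201 / 2.308×10⁻⁸ = 87.07 kN.
σ_{steel} = P/A₂ = 87070/1200 = 72.56 MPa, tensile.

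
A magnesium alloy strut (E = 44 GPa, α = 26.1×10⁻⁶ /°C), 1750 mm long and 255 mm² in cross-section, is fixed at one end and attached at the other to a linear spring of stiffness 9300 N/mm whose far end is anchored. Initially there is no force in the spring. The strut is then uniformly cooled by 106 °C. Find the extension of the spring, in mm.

δ ≈ 1.98 mm

The unrestrained thermal change is αΔT L = 26.1×10⁻⁶ × 106 × 1750 = 4.842 mm.
Let P be the tensile force in the spring. The strut extends elastically by PL/(AE) and the spring stretches by P/k; together these equal δ_free.
So P = δ_free / [L/(AE) + 1/k] = 4.842 / [ 1750/(255×44×10³) + 1/(9300) ].
P = 4.842 / 0.0002635 = 18370 N.
Spring extension = P/k = 18370/(9300) = 1.976 mm.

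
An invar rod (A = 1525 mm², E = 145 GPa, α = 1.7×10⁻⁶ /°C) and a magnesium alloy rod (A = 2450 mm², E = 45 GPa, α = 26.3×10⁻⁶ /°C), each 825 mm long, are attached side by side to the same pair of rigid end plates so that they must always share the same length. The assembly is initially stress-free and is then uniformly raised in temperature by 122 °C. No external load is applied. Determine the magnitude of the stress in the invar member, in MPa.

Equilibrium of a rigid end plate with no external load gives equal and opposite internal forces ±P in the two members. Since α_{magnesium alloy} > α_{invar}, heating drives the magnesium alloy into compression and the invar into tension.
Compatibility of the two members (thermal + elastic change equal): (α₁ − α₂)ΔT = P·[1/(A₁E₁) + 1/(A₂E₂)].
|α₁ − α₂|·ΔT = 24.6×10⁻⁶ × 122 = 0.003001.
1/(A₁E₁) + 1/(A₂E₂) = 1/(1525×145×10³) + 1/(2450×45×10³) = 1.359×10⁻⁸ N⁻¹.
P = 0.003001 / 1.359×10⁻⁸ = 220800 N = 220.8 kN.
σ_{invar} = P/A₁ = 220800/1525 = 144.8 MPa, tensile.

σ ≈ 145 MPa (tensile)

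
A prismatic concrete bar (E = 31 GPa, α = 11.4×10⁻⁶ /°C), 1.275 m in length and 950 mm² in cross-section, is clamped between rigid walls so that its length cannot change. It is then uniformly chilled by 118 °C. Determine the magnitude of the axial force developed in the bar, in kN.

Full restraint means ε = 0, so the stress is σ = EαΔT = 31×10³ × 11.4×10⁻⁶ × 118 = 41.7 MPa.
Then P = σA = 41.7 × 950 mm² = 39.62 kN, tensile.

P ≈ 39.6 kN (tensile)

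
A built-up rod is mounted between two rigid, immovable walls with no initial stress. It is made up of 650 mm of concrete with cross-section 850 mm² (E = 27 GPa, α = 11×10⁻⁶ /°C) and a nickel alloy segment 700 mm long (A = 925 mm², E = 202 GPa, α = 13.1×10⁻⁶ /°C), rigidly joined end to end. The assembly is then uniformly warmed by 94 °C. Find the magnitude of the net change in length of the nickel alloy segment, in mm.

|ΔL| ≈ 0.683 mm

Free thermal expansion of the whole bar: Σ αᵢΔT Lᵢ = 11×10⁻⁶×94×650 + 13.1×10⁻⁶×94×700 = 1.534 mm.
The rigid supports impose zero overall length change; the single axial force P common to all segments must satisfy P Σ Lᵢ/(AᵢEᵢ) = δ_free.
Σ Lᵢ/(AᵢEᵢ) = 650/(850×27×10³) + 700/(925×202×10³) = 3.207×10⁻⁵ mm/N.
So P = 1.534 / 3.207×10⁻⁵ = 47.84 kN, compressive.
For the nickel alloy segment, free thermal change = 13.1×10⁻⁶×94×700 = 0.862 mm and elastic change from P = 47840×700/(925×202×10³) = 0.1792 mm; these oppose, so the net change is 0.683 mm (segment lengthens).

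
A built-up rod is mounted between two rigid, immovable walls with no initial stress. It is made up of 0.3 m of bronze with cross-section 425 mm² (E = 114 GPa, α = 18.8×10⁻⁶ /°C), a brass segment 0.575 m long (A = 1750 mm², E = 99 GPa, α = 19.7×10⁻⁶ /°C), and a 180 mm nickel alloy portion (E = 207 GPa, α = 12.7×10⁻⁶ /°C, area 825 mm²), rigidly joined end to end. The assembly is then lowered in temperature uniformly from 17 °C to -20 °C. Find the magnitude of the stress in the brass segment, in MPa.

If the supports were absent, the total length change would be Σ αᵢΔT Lᵢ = 18.8×10⁻⁶×37×300 + 19.7×10⁻⁶×37×575 + 12.7×10⁻⁶×37×180 = 0.7124 mm.
The walls prevent any net length change, so an axial force P (same in every segment) develops. Compatibility: P · Σ Lᵢ/(AᵢEᵢ) = δ_free.
Σ Lᵢ/(AᵢEᵢ) = 300/(425×114×10³) + 575/(1750×99×10³) + 180/(825×207×10³) = 1.056×10⁻⁵ mm/N.
So P = 0.7124 / 1.056×10⁻⁵ = 67.43 kN, tensile.
σ_{brass} = P / A = 67430 / 1750 = 38.53 MPa.

σ ≈ 38.5 MPa (tensile)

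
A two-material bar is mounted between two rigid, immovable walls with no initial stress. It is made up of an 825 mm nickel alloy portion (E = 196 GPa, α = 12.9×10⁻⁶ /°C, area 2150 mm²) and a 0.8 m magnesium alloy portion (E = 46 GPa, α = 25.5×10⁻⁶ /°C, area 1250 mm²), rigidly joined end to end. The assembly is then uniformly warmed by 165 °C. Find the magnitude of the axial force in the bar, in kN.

P ≈ 323 kN (compressive)

With the walls removed the bar would change length by δ_free = Σ αᵢΔT Lᵢ = 12.9×10⁻⁶×165×825 + 25.5×10⁻⁶×165×800 = 5.122 mm.
Since the ends are fixed, an axial force P builds up, equal in every segment, with P · Σ Lᵢ/(AᵢEᵢ) = δ_free.
Σ Lᵢ/(AᵢEᵢ) = 825/(2150×196×10³) + 800/(1250×46×10³) = 1.587×10⁻⁵ mm/N.
Hence P = δ_free / Σ(L/AE) = 5.122/1.587×10⁻⁵ = 322.7 kN (compressive).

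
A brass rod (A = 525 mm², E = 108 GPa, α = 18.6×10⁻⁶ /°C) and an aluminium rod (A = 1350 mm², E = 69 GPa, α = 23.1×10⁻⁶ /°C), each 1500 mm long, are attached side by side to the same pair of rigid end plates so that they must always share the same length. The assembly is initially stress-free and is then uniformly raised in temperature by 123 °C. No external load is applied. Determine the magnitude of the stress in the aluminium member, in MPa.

The aluminium has the larger α, so on heating it would change length more than the brass if both were free. The rigid plates force a common final length, so the aluminium is put into compression and the brass into tension, with equal and opposite forces P (no external load).
Equating the net (thermal + elastic) strains gives |α₁ − α₂|·ΔT = P·[1/(A₁E₁) + 1/(A₂E₂)].
|α₁ − α₂|·ΔT = 4.5×10⁻⁶ × 123 = 0.0005535.
1/(A₁E₁) + 1/(A₂E₂) = 1/(525×108×10³) + 1/(1350×69×10³) = 2.837×10⁻⁸ N⁻¹.
So P = 0.0005535 / 2.837×10⁻⁸ = 19.51 kN.
σ_{aluminium} = P/A₂ = 19510/1350 = 14.45 MPa, compressive.

σ ≈ 14.5 MPa (compressive)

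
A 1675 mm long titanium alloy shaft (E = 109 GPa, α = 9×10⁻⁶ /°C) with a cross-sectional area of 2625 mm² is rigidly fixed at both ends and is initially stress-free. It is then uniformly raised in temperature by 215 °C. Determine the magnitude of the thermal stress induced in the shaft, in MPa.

With length fixed, the mechanical strain must cancel the thermal strain αΔT = 9×10⁻⁶ × 215 = 1935×10⁻⁶.
The stress required to suppress this strain is σ = Eε = 109×10³ × 1935×10⁻⁶ = 210.9 MPa, compressive since the shaft is trying to expand.

σ ≈ 211 MPa (compressive)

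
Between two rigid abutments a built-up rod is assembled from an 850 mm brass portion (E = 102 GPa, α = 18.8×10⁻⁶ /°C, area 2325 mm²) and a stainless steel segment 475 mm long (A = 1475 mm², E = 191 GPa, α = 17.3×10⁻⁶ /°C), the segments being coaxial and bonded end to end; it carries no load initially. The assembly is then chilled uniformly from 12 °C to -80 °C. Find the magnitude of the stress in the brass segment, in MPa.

σ ≈ 182 MPa (tensile)

Free thermal contraction of the whole bar: Σ αᵢΔT Lᵢ = 18.8×10⁻⁶×92×850 + 17.3×10⁻⁶×92×475 = 2.226 mm.
Since the ends are fixed, an axial force P builds up, equal in every segment, with P · Σ Lᵢ/(AᵢEᵢ) = δ_free.
The series flexibility is Σ Lᵢ/(AᵢEᵢ) = 850/(2325×102×10³) + 475/(1475×191×10³) = 5.27×10⁻⁶ mm/N.
So P = 2.226 / 5.27×10⁻⁶ = 422.4 kN, tensile.
σ_{brass} = P / A = 422400 / 2325 = 181.7 MPa.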